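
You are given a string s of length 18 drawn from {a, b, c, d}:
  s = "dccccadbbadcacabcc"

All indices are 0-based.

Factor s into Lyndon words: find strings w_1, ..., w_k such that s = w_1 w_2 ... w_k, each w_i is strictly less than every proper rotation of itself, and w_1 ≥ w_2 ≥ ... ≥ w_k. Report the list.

["d", "c", "c", "c", "c", "adbbadc", "ac", "abcc"]

emit factor 1: 'd' (i=0, period=1)
emit factor 2: 'c' (i=1, period=1)
emit factor 3: 'c' (i=2, period=1)
emit factor 4: 'c' (i=3, period=1)
emit factor 5: 'c' (i=4, period=1)
emit factor 6: 'adbbadc' (i=5, period=7)
emit factor 7: 'ac' (i=12, period=2)
emit factor 8: 'abcc' (i=14, period=4)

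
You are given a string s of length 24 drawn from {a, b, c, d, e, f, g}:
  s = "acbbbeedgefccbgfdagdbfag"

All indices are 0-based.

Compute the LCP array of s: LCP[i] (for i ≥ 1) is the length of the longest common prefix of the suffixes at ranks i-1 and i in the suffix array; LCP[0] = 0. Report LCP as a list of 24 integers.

rank→(start, suffix):
  0 → (0, 'acbbbeedgefccbgfdagdbfag')
  1 → (22, 'ag')
  2 → (17, 'agdbfag')
  3 → (2, 'bbbeedgefccbgfdagdbfag')
  4 → (3, 'bbeedgefccbgfdagdbfag')
  5 → (4, 'beedgefccbgfdagdbfag')
  6 → (20, 'bfag')
  7 → (13, 'bgfdagdbfag')
  8 → (1, 'cbbbeedgefccbgfdagdbfag')
  9 → (12, 'cbgfdagdbfag')
  10 → (11, 'ccbgfdagdbfag')
  11 → (16, 'dagdbfag')
  12 → (19, 'dbfag')
  13 → (7, 'dgefccbgfdagdbfag')
  14 → (6, 'edgefccbgfdagdbfag')
  15 → (5, 'eedgefccbgfdagdbfag')
  16 → (9, 'efccbgfdagdbfag')
  17 → (21, 'fag')
  18 → (10, 'fccbgfdagdbfag')
  19 → (15, 'fdagdbfag')
  20 → (23, 'g')
  21 → (18, 'gdbfag')
  22 → (8, 'gefccbgfdagdbfag')
  23 → (14, 'gfdagdbfag')

SA = [0, 22, 17, 2, 3, 4, 20, 13, 1, 12, 11, 16, 19, 7, 6, 5, 9, 21, 10, 15, 23, 18, 8, 14]
[i] adj suffixes → lcp
  [1] 0/22 → 1 ('a')
  [2] 22/17 → 2 ('ag')
  [3] 17/2 → 0 ('')
  [4] 2/3 → 2 ('bb')
  [5] 3/4 → 1 ('b')
  [6] 4/20 → 1 ('b')
  [7] 20/13 → 1 ('b')
  [8] 13/1 → 0 ('')
  [9] 1/12 → 2 ('cb')
  [10] 12/11 → 1 ('c')
  [11] 11/16 → 0 ('')
  [12] 16/19 → 1 ('d')
  [13] 19/7 → 1 ('d')
  [14] 7/6 → 0 ('')
  [15] 6/5 → 1 ('e')
  [16] 5/9 → 1 ('e')
  [17] 9/21 → 0 ('')
  [18] 21/10 → 1 ('f')
  [19] 10/15 → 1 ('f')
  [20] 15/23 → 0 ('')
  [21] 23/18 → 1 ('g')
  [22] 18/8 → 1 ('g')
  [23] 8/14 → 1 ('g')

[0, 1, 2, 0, 2, 1, 1, 1, 0, 2, 1, 0, 1, 1, 0, 1, 1, 0, 1, 1, 0, 1, 1, 1]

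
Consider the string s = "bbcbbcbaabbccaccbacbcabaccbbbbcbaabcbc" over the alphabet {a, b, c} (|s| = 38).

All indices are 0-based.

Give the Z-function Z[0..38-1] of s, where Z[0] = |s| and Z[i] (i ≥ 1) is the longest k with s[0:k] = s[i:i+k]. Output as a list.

[38, 1, 0, 4, 1, 0, 1, 0, 0, 3, 1, 0, 0, 0, 0, 0, 1, 0, 0, 1, 0, 0, 1, 0, 0, 0, 2, 2, 4, 1, 0, 1, 0, 0, 1, 0, 1, 0]

Z[0]=38
i=1: i≥r, start 0; Z[1]=1 scan→box=[1,2)
i=2: i≥r, start 0; Z[2]=0
i=3: i≥r, start 0; Z[3]=4 scan→box=[3,7)
i=4: min(r-i=3, Z[1]=1)=1; Z[4]=1
i=5: min(r-i=2, Z[2]=0)=0; Z[5]=0
i=6: min(r-i=1, Z[3]=4)=1; Z[6]=1
i=7: i≥r, start 0; Z[7]=0
i=8: i≥r, start 0; Z[8]=0
i=9: i≥r, start 0; Z[9]=3 scan→box=[9,12)
i=10: min(r-i=2, Z[1]=1)=1; Z[10]=1
i=11: min(r-i=1, Z[2]=0)=0; Z[11]=0
i=12: i≥r, start 0; Z[12]=0
i=13: i≥r, start 0; Z[13]=0
i=14: i≥r, start 0; Z[14]=0
i=15: i≥r, start 0; Z[15]=0
i=16: i≥r, start 0; Z[16]=1 scan→box=[16,17)
i=17: i≥r, start 0; Z[17]=0
i=18: i≥r, start 0; Z[18]=0
i=19: i≥r, start 0; Z[19]=1 scan→box=[19,20)
i=20: i≥r, start 0; Z[20]=0
i=21: i≥r, start 0; Z[21]=0
i=22: i≥r, start 0; Z[22]=1 scan→box=[22,23)
i=23: i≥r, start 0; Z[23]=0
i=24: i≥r, start 0; Z[24]=0
i=25: i≥r, start 0; Z[25]=0
i=26: i≥r, start 0; Z[26]=2 scan→box=[26,28)
i=27: min(r-i=1, Z[1]=1)=1; Z[27]=2 scan→box=[27,29)
i=28: min(r-i=1, Z[1]=1)=1; Z[28]=4 scan→box=[28,32)
i=29: min(r-i=3, Z[1]=1)=1; Z[29]=1
i=30: min(r-i=2, Z[2]=0)=0; Z[30]=0
i=31: min(r-i=1, Z[3]=4)=1; Z[31]=1
i=32: i≥r, start 0; Z[32]=0
i=33: i≥r, start 0; Z[33]=0
i=34: i≥r, start 0; Z[34]=1 scan→box=[34,35)
i=35: i≥r, start 0; Z[35]=0
i=36: i≥r, start 0; Z[36]=1 scan→box=[36,37)
i=37: i≥r, start 0; Z[37]=0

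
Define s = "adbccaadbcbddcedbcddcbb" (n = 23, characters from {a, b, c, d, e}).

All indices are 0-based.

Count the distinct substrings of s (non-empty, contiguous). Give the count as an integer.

245

rank→(start, suffix):
  0 → (5, 'aadbcbddcedbcddcbb')
  1 → (6, 'adbcbddcedbcddcbb')
  2 → (0, 'adbccaadbcbddcedbcddcbb')
  3 → (22, 'b')
  4 → (21, 'bb')
  5 → (8, 'bcbddcedbcddcbb')
  6 → (2, 'bccaadbcbddcedbcddcbb')
  7 → (16, 'bcddcbb')
  8 → (10, 'bddcedbcddcbb')
  9 → (4, 'caadbcbddcedbcddcbb')
  10 → (20, 'cbb')
  11 → (9, 'cbddcedbcddcbb')
  12 → (3, 'ccaadbcbddcedbcddcbb')
  13 → (17, 'cddcbb')
  14 → (13, 'cedbcddcbb')
  15 → (7, 'dbcbddcedbcddcbb')
  16 → (1, 'dbccaadbcbddcedbcddcbb')
  17 → (15, 'dbcddcbb')
  18 → (19, 'dcbb')
  19 → (12, 'dcedbcddcbb')
  20 → (18, 'ddcbb')
  21 → (11, 'ddcedbcddcbb')
  22 → (14, 'edbcddcbb')

SA = [5, 6, 0, 22, 21, 8, 2, 16, 10, 4, 20, 9, 3, 17, 13, 7, 1, 15, 19, 12, 18, 11, 14]
[i] adj suffixes → lcp
  [1] 5/6 → 1 ('a')
  [2] 6/0 → 4 ('adbc')
  [3] 0/22 → 0 ('')
  [4] 22/21 → 1 ('b')
  [5] 21/8 → 1 ('b')
  [6] 8/2 → 2 ('bc')
  [7] 2/16 → 2 ('bc')
  [8] 16/10 → 1 ('b')
  [9] 10/4 → 0 ('')
  [10] 4/20 → 1 ('c')
  [11] 20/9 → 2 ('cb')
  [12] 9/3 → 1 ('c')
  [13] 3/17 → 1 ('c')
  [14] 17/13 → 1 ('c')
  [15] 13/7 → 0 ('')
  [16] 7/1 → 3 ('dbc')
  [17] 1/15 → 3 ('dbc')
  [18] 15/19 → 1 ('d')
  [19] 19/12 → 2 ('dc')
  [20] 12/18 → 1 ('d')
  [21] 18/11 → 3 ('ddc')
  [22] 11/14 → 0 ('')

n(n+1)/2 = 23·24/2 = 276
Σ LCP = 0 + 1 + 4 + 0 + 1 + 1 + 2 + 2 + 1 + 0 + 1 + 2 + 1 + 1 + 1 + 0 + 3 + 3 + 1 + 2 + 1 + 3 + 0 = 31
distinct = 276 − 31 = 245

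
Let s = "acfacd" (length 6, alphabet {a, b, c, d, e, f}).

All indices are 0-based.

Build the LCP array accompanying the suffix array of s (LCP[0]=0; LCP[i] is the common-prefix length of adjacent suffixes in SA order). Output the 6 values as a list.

rank | idx | suffix
   0 |   3 | acd
   1 |   0 | acfacd
   2 |   4 | cd
   3 |   1 | cfacd
   4 |   5 | d
   5 |   2 | facd

SA = [3, 0, 4, 1, 5, 2]
[i] adj suffixes → lcp
  [1] 3/0 → 2 ('ac')
  [2] 0/4 → 0 ('')
  [3] 4/1 → 1 ('c')
  [4] 1/5 → 0 ('')
  [5] 5/2 → 0 ('')

[0, 2, 0, 1, 0, 0]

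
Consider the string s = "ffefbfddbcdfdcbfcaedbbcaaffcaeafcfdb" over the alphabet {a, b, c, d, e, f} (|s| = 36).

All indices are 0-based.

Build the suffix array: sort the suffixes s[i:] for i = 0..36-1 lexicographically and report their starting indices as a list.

rank | idx | suffix
   0 |  23 | aaffcaeafcfdb
   1 |  28 | aeafcfdb
   2 |  17 | aedbbcaaffcaeafcfdb
   3 |  30 | afcfdb
   4 |  24 | affcaeafcfdb
   5 |  35 | b
   6 |  20 | bbcaaffcaeafcfdb
   7 |  21 | bcaaffcaeafcfdb
   8 |   8 | bcdfdcbfcaedbbcaaffcaeafcfdb
   9 |  14 | bfcaedbbcaaffcaeafcfdb
  10 |   4 | bfddbcdfdcbfcaedbbcaaffcaeafcfdb
  11 |  22 | caaffcaeafcfdb
  12 |  27 | caeafcfdb
  13 |  16 | caedbbcaaffcaeafcfdb
  14 |  13 | cbfcaedbbcaaffcaeafcfdb
  15 |   9 | cdfdcbfcaedbbcaaffcaeafcfdb
  16 |  32 | cfdb
  17 |  34 | db
  18 |  19 | dbbcaaffcaeafcfdb
  19 |   7 | dbcdfdcbfcaedbbcaaffcaeafcfdb
  20 |  12 | dcbfcaedbbcaaffcaeafcfdb
  21 |   6 | ddbcdfdcbfcaedbbcaaffcaeafcfdb
  22 |  10 | dfdcbfcaedbbcaaffcaeafcfdb
  23 |  29 | eafcfdb
  24 |  18 | edbbcaaffcaeafcfdb
  25 |   2 | efbfddbcdfdcbfcaedbbcaaffcaeafcfdb
  26 |   3 | fbfddbcdfdcbfcaedbbcaaffcaeafcfdb
  27 |  26 | fcaeafcfdb
  28 |  15 | fcaedbbcaaffcaeafcfdb
  29 |  31 | fcfdb
  30 |  33 | fdb
  31 |  11 | fdcbfcaedbbcaaffcaeafcfdb
  32 |   5 | fddbcdfdcbfcaedbbcaaffcaeafcfdb
  33 |   1 | fefbfddbcdfdcbfcaedbbcaaffcaeafcfdb
  34 |  25 | ffcaeafcfdb
  35 |   0 | ffefbfddbcdfdcbfcaedbbcaaffcaeafcfdb

[23, 28, 17, 30, 24, 35, 20, 21, 8, 14, 4, 22, 27, 16, 13, 9, 32, 34, 19, 7, 12, 6, 10, 29, 18, 2, 3, 26, 15, 31, 33, 11, 5, 1, 25, 0]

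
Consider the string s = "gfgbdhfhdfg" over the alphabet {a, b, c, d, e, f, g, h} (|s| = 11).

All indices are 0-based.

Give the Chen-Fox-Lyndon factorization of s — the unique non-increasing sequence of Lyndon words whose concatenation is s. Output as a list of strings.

emit factor 1: 'g' (i=0, period=1)
emit factor 2: 'fg' (i=1, period=2)
emit factor 3: 'bdhfhdfg' (i=3, period=8)

["g", "fg", "bdhfhdfg"]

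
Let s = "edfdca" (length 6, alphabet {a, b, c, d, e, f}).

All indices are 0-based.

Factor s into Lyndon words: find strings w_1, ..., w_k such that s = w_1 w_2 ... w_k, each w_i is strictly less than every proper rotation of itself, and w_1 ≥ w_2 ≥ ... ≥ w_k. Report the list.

["e", "df", "d", "c", "a"]

emit factor 1: 'e' (i=0, period=1)
emit factor 2: 'df' (i=1, period=2)
emit factor 3: 'd' (i=3, period=1)
emit factor 4: 'c' (i=4, period=1)
emit factor 5: 'a' (i=5, period=1)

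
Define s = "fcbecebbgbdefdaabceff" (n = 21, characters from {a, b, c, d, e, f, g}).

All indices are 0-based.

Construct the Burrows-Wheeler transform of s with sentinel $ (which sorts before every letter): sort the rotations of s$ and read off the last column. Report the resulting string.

rank  rotation                last
    0  $fcbecebbgbdefdaabceff  f
    1  aabceff$fcbecebbgbdefd  d
    2  abceff$fcbecebbgbdefda  a
    3  bbgbdefdaabceff$fcbece  e
    4  bceff$fcbecebbgbdefdaa  a
    5  bdefdaabceff$fcbecebbg  g
    6  becebbgbdefdaabceff$fc  c
    7  bgbdefdaabceff$fcbeceb  b
    8  cbecebbgbdefdaabceff$f  f
    9  cebbgbdefdaabceff$fcbe  e
   10  ceff$fcbecebbgbdefdaab  b
   11  daabceff$fcbecebbgbdef  f
   12  defdaabceff$fcbecebbgb  b
   13  ebbgbdefdaabceff$fcbec  c
   14  ecebbgbdefdaabceff$fcb  b
   15  efdaabceff$fcbecebbgbd  d
   16  eff$fcbecebbgbdefdaabc  c
   17  f$fcbecebbgbdefdaabcef  f
   18  fcbecebbgbdefdaabceff$  $
   19  fdaabceff$fcbecebbgbde  e
   20  ff$fcbecebbgbdefdaabce  e
   21  gbdefdaabceff$fcbecebb  b

fdaeagcbfebfbcbdcf$eeb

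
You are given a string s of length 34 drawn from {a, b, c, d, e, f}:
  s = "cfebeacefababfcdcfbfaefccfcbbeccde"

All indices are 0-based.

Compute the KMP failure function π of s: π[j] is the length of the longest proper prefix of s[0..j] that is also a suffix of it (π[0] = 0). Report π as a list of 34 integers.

π[0] = 0
j=1 s[j]='f': π[1]=0 (border '')
j=2 s[j]='e': π[2]=0 (border '')
j=3 s[j]='b': π[3]=0 (border '')
j=4 s[j]='e': π[4]=0 (border '')
j=5 s[j]='a': π[5]=0 (border '')
j=6 s[j]='c': π[6]=1 (border 'c')
j=7 s[j]='e': k: 1→0; π[7]=0 (border '')
j=8 s[j]='f': π[8]=0 (border '')
j=9 s[j]='a': π[9]=0 (border '')
j=10 s[j]='b': π[10]=0 (border '')
j=11 s[j]='a': π[11]=0 (border '')
j=12 s[j]='b': π[12]=0 (border '')
j=13 s[j]='f': π[13]=0 (border '')
j=14 s[j]='c': π[14]=1 (border 'c')
j=15 s[j]='d': k: 1→0; π[15]=0 (border '')
j=16 s[j]='c': π[16]=1 (border 'c')
j=17 s[j]='f': π[17]=2 (border 'cf')
j=18 s[j]='b': k: 2→0; π[18]=0 (border '')
j=19 s[j]='f': π[19]=0 (border '')
j=20 s[j]='a': π[20]=0 (border '')
j=21 s[j]='e': π[21]=0 (border '')
j=22 s[j]='f': π[22]=0 (border '')
j=23 s[j]='c': π[23]=1 (border 'c')
j=24 s[j]='c': k: 1→0; π[24]=1 (border 'c')
j=25 s[j]='f': π[25]=2 (border 'cf')
j=26 s[j]='c': k: 2→0; π[26]=1 (border 'c')
j=27 s[j]='b': k: 1→0; π[27]=0 (border '')
j=28 s[j]='b': π[28]=0 (border '')
j=29 s[j]='e': π[29]=0 (border '')
j=30 s[j]='c': π[30]=1 (border 'c')
j=31 s[j]='c': k: 1→0; π[31]=1 (border 'c')
j=32 s[j]='d': k: 1→0; π[32]=0 (border '')
j=33 s[j]='e': π[33]=0 (border '')

[0, 0, 0, 0, 0, 0, 1, 0, 0, 0, 0, 0, 0, 0, 1, 0, 1, 2, 0, 0, 0, 0, 0, 1, 1, 2, 1, 0, 0, 0, 1, 1, 0, 0]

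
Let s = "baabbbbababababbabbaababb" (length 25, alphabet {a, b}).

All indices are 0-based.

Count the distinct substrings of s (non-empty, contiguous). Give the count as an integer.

248

rank | idx | suffix
   0 |  19 | aababb
   1 |   1 | aabbbbababababbabbaababb
   2 |   7 | ababababbabbaababb
   3 |   9 | abababbabbaababb
   4 |  20 | ababb
   5 |  11 | ababbabbaababb
   6 |  22 | abb
   7 |  16 | abbaababb
   8 |  13 | abbabbaababb
   9 |   2 | abbbbababababbabbaababb
  10 |  24 | b
  11 |  18 | baababb
  12 |   0 | baabbbbababababbabbaababb
  13 |   6 | bababababbabbaababb
  14 |   8 | babababbabbaababb
  15 |  10 | bababbabbaababb
  16 |  21 | babb
  17 |  15 | babbaababb
  18 |  12 | babbabbaababb
  19 |  23 | bb
  20 |  17 | bbaababb
  21 |   5 | bbababababbabbaababb
  22 |  14 | bbabbaababb
  23 |   4 | bbbababababbabbaababb
  24 |   3 | bbbbababababbabbaababb

SA = [19, 1, 7, 9, 20, 11, 22, 16, 13, 2, 24, 18, 0, 6, 8, 10, 21, 15, 12, 23, 17, 5, 14, 4, 3]
rank  pair      lcp
   1  s[19:],s[1:]  3  'aab'
   2  s[1:],s[7:]  1  'a'
   3  s[7:],s[9:]  6  'ababab'
   4  s[9:],s[20:]  4  'abab'
   5  s[20:],s[11:]  5  'ababb'
   6  s[11:],s[22:]  2  'ab'
   7  s[22:],s[16:]  3  'abb'
   8  s[16:],s[13:]  4  'abba'
   9  s[13:],s[2:]  3  'abb'
  10  s[2:],s[24:]  0  ''
  11  s[24:],s[18:]  1  'b'
  12  s[18:],s[0:]  4  'baab'
  13  s[0:],s[6:]  2  'ba'
  14  s[6:],s[8:]  7  'bababab'
  15  s[8:],s[10:]  5  'babab'
  16  s[10:],s[21:]  3  'bab'
  17  s[21:],s[15:]  4  'babb'
  18  s[15:],s[12:]  5  'babba'
  19  s[12:],s[23:]  1  'b'
  20  s[23:],s[17:]  2  'bb'
  21  s[17:],s[5:]  3  'bba'
  22  s[5:],s[14:]  4  'bbab'
  23  s[14:],s[4:]  2  'bb'
  24  s[4:],s[3:]  3  'bbb'

n(n+1)/2 = 25·26/2 = 325
Σ LCP = 0 + 3 + 1 + 6 + 4 + 5 + 2 + 3 + 4 + 3 + 0 + 1 + 4 + 2 + 7 + 5 + 3 + 4 + 5 + 1 + 2 + 3 + 4 + 2 + 3 = 77
distinct = 325 − 77 = 248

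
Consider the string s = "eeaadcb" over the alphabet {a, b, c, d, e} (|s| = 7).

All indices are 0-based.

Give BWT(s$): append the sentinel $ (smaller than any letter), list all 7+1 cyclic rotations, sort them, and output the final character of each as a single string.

rank  rotation  last
    0  $eeaadcb  b
    1  aadcb$ee  e
    2  adcb$eea  a
    3  b$eeaadc  c
    4  cb$eeaad  d
    5  dcb$eeaa  a
    6  eaadcb$e  e
    7  eeaadcb$  $

beacdae$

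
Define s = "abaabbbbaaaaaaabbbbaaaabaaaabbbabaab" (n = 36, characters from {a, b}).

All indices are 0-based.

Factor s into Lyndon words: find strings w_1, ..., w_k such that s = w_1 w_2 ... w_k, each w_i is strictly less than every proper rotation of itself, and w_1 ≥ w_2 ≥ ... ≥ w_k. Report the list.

["ab", "aabbbb", "aaaaaaabbbbaaaabaaaabbbabaab"]

emit factor 1: 'ab' (i=0, period=2)
emit factor 2: 'aabbbb' (i=2, period=6)
emit factor 3: 'aaaaaaabbbbaaaabaaaabbbabaab' (i=8, period=28)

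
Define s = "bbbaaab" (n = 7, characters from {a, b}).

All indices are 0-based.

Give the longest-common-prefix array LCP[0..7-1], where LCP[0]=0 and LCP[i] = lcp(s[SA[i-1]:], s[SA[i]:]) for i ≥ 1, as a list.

[0, 2, 1, 0, 1, 1, 2]

rank | idx | suffix
   0 |   3 | aaab
   1 |   4 | aab
   2 |   5 | ab
   3 |   6 | b
   4 |   2 | baaab
   5 |   1 | bbaaab
   6 |   0 | bbbaaab

SA = [3, 4, 5, 6, 2, 1, 0]
[i] adj suffixes → lcp
  [1] 3/4 → 2 ('aa')
  [2] 4/5 → 1 ('a')
  [3] 5/6 → 0 ('')
  [4] 6/2 → 1 ('b')
  [5] 2/1 → 1 ('b')
  [6] 1/0 → 2 ('bb')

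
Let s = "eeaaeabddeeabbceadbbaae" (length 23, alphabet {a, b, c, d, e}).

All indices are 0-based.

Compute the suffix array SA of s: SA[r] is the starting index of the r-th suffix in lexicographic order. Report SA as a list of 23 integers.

rank→(start, suffix):
  0 → (20, 'aae')
  1 → (2, 'aaeabddeeabbceadbbaae')
  2 → (11, 'abbceadbbaae')
  3 → (5, 'abddeeabbceadbbaae')
  4 → (16, 'adbbaae')
  5 → (21, 'ae')
  6 → (3, 'aeabddeeabbceadbbaae')
  7 → (19, 'baae')
  8 → (18, 'bbaae')
  9 → (12, 'bbceadbbaae')
  10 → (13, 'bceadbbaae')
  11 → (6, 'bddeeabbceadbbaae')
  12 → (14, 'ceadbbaae')
  13 → (17, 'dbbaae')
  14 → (7, 'ddeeabbceadbbaae')
  15 → (8, 'deeabbceadbbaae')
  16 → (22, 'e')
  17 → (1, 'eaaeabddeeabbceadbbaae')
  18 → (10, 'eabbceadbbaae')
  19 → (4, 'eabddeeabbceadbbaae')
  20 → (15, 'eadbbaae')
  21 → (0, 'eeaaeabddeeabbceadbbaae')
  22 → (9, 'eeabbceadbbaae')

[20, 2, 11, 5, 16, 21, 3, 19, 18, 12, 13, 6, 14, 17, 7, 8, 22, 1, 10, 4, 15, 0, 9]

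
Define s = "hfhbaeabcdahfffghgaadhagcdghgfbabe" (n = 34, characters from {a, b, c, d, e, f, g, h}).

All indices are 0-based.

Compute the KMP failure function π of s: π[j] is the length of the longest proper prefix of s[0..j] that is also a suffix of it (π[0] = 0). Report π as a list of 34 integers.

[0, 0, 1, 0, 0, 0, 0, 0, 0, 0, 0, 1, 2, 0, 0, 0, 1, 0, 0, 0, 0, 1, 0, 0, 0, 0, 0, 1, 0, 0, 0, 0, 0, 0]

π[0] = 0
j=1 s[j]='f': π[1]=0 (border '')
j=2 s[j]='h': π[2]=1 (border 'h')
j=3 s[j]='b': k: 1→0; π[3]=0 (border '')
j=4 s[j]='a': π[4]=0 (border '')
j=5 s[j]='e': π[5]=0 (border '')
j=6 s[j]='a': π[6]=0 (border '')
j=7 s[j]='b': π[7]=0 (border '')
j=8 s[j]='c': π[8]=0 (border '')
j=9 s[j]='d': π[9]=0 (border '')
j=10 s[j]='a': π[10]=0 (border '')
j=11 s[j]='h': π[11]=1 (border 'h')
j=12 s[j]='f': π[12]=2 (border 'hf')
j=13 s[j]='f': k: 2→0; π[13]=0 (border '')
j=14 s[j]='f': π[14]=0 (border '')
j=15 s[j]='g': π[15]=0 (border '')
j=16 s[j]='h': π[16]=1 (border 'h')
j=17 s[j]='g': k: 1→0; π[17]=0 (border '')
j=18 s[j]='a': π[18]=0 (border '')
j=19 s[j]='a': π[19]=0 (border '')
j=20 s[j]='d': π[20]=0 (border '')
j=21 s[j]='h': π[21]=1 (border 'h')
j=22 s[j]='a': k: 1→0; π[22]=0 (border '')
j=23 s[j]='g': π[23]=0 (border '')
j=24 s[j]='c': π[24]=0 (border '')
j=25 s[j]='d': π[25]=0 (border '')
j=26 s[j]='g': π[26]=0 (border '')
j=27 s[j]='h': π[27]=1 (border 'h')
j=28 s[j]='g': k: 1→0; π[28]=0 (border '')
j=29 s[j]='f': π[29]=0 (border '')
j=30 s[j]='b': π[30]=0 (border '')
j=31 s[j]='a': π[31]=0 (border '')
j=32 s[j]='b': π[32]=0 (border '')
j=33 s[j]='e': π[33]=0 (border '')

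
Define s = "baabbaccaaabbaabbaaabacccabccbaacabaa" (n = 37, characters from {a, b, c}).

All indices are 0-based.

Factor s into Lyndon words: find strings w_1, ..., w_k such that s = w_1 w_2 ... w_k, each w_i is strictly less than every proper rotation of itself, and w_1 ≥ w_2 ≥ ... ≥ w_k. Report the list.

["b", "aabbacc", "aaabbaabb", "aaabacccabccbaacab", "a", "a"]

emit factor 1: 'b' (i=0, period=1)
emit factor 2: 'aabbacc' (i=1, period=7)
emit factor 3: 'aaabbaabb' (i=8, period=9)
emit factor 4: 'aaabacccabccbaacab' (i=17, period=18)
emit factor 5: 'a' (i=35, period=1)
emit factor 6: 'a' (i=36, period=1)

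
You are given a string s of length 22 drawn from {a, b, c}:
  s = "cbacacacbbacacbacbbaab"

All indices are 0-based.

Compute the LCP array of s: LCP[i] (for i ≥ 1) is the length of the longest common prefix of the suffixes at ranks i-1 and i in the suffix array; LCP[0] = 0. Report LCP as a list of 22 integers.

[0, 1, 1, 4, 5, 2, 3, 5, 0, 1, 2, 5, 3, 1, 3, 0, 3, 4, 1, 4, 2, 4]

rank→(start, suffix):
  0 → (19, 'aab')
  1 → (20, 'ab')
  2 → (2, 'acacacbbacacbacbbaab')
  3 → (10, 'acacbacbbaab')
  4 → (4, 'acacbbacacbacbbaab')
  5 → (12, 'acbacbbaab')
  6 → (15, 'acbbaab')
  7 → (6, 'acbbacacbacbbaab')
  8 → (21, 'b')
  9 → (18, 'baab')
  10 → (1, 'bacacacbbacacbacbbaab')
  11 → (9, 'bacacbacbbaab')
  12 → (14, 'bacbbaab')
  13 → (17, 'bbaab')
  14 → (8, 'bbacacbacbbaab')
  15 → (3, 'cacacbbacacbacbbaab')
  16 → (11, 'cacbacbbaab')
  17 → (5, 'cacbbacacbacbbaab')
  18 → (0, 'cbacacacbbacacbacbbaab')
  19 → (13, 'cbacbbaab')
  20 → (16, 'cbbaab')
  21 → (7, 'cbbacacbacbbaab')

SA = [19, 20, 2, 10, 4, 12, 15, 6, 21, 18, 1, 9, 14, 17, 8, 3, 11, 5, 0, 13, 16, 7]
[i] adj suffixes → lcp
  [1] 19/20 → 1 ('a')
  [2] 20/2 → 1 ('a')
  [3] 2/10 → 4 ('acac')
  [4] 10/4 → 5 ('acacb')
  [5] 4/12 → 2 ('ac')
  [6] 12/15 → 3 ('acb')
  [7] 15/6 → 5 ('acbba')
  [8] 6/21 → 0 ('')
  [9] 21/18 → 1 ('b')
  [10] 18/1 → 2 ('ba')
  [11] 1/9 → 5 ('bacac')
  [12] 9/14 → 3 ('bac')
  [13] 14/17 → 1 ('b')
  [14] 17/8 → 3 ('bba')
  [15] 8/3 → 0 ('')
  [16] 3/11 → 3 ('cac')
  [17] 11/5 → 4 ('cacb')
  [18] 5/0 → 1 ('c')
  [19] 0/13 → 4 ('cbac')
  [20] 13/16 → 2 ('cb')
  [21] 16/7 → 4 ('cbba')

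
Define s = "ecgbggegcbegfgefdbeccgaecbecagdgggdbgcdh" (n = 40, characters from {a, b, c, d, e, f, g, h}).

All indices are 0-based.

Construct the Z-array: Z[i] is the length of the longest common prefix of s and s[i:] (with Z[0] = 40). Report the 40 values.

[40, 0, 0, 0, 0, 0, 1, 0, 0, 0, 1, 0, 0, 0, 1, 0, 0, 0, 2, 0, 0, 0, 0, 2, 0, 0, 2, 0, 0, 0, 0, 0, 0, 0, 0, 0, 0, 0, 0, 0]

Z[0]=40
i=1: fresh scan; Z[1]=0
i=2: fresh scan; Z[2]=0
i=3: fresh scan; Z[3]=0
i=4: fresh scan; Z[4]=0
i=5: fresh scan; Z[5]=0
i=6: fresh scan; Z[6]=1 grow→box=[6,7)
i=7: fresh scan; Z[7]=0
i=8: fresh scan; Z[8]=0
i=9: fresh scan; Z[9]=0
i=10: fresh scan; Z[10]=1 grow→box=[10,11)
i=11: fresh scan; Z[11]=0
i=12: fresh scan; Z[12]=0
i=13: fresh scan; Z[13]=0
i=14: fresh scan; Z[14]=1 grow→box=[14,15)
i=15: fresh scan; Z[15]=0
i=16: fresh scan; Z[16]=0
i=17: fresh scan; Z[17]=0
i=18: fresh scan; Z[18]=2 grow→box=[18,20)
i=19: min(r-i=1, Z[1]=0)=0; Z[19]=0
i=20: fresh scan; Z[20]=0
i=21: fresh scan; Z[21]=0
i=22: fresh scan; Z[22]=0
i=23: fresh scan; Z[23]=2 grow→box=[23,25)
i=24: min(r-i=1, Z[1]=0)=0; Z[24]=0
i=25: fresh scan; Z[25]=0
i=26: fresh scan; Z[26]=2 grow→box=[26,28)
i=27: min(r-i=1, Z[1]=0)=0; Z[27]=0
i=28: fresh scan; Z[28]=0
i=29: fresh scan; Z[29]=0
i=30: fresh scan; Z[30]=0
i=31: fresh scan; Z[31]=0
i=32: fresh scan; Z[32]=0
i=33: fresh scan; Z[33]=0
i=34: fresh scan; Z[34]=0
i=35: fresh scan; Z[35]=0
i=36: fresh scan; Z[36]=0
i=37: fresh scan; Z[37]=0
i=38: fresh scan; Z[38]=0
i=39: fresh scan; Z[39]=0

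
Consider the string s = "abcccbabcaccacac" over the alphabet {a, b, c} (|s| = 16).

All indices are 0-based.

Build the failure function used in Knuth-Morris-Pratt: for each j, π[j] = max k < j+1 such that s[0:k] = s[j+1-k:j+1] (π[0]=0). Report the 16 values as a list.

π[0] = 0
j=1 s[j]='b': π[1]=0 (border '')
j=2 s[j]='c': π[2]=0 (border '')
j=3 s[j]='c': π[3]=0 (border '')
j=4 s[j]='c': π[4]=0 (border '')
j=5 s[j]='b': π[5]=0 (border '')
j=6 s[j]='a': π[6]=1 (border 'a')
j=7 s[j]='b': π[7]=2 (border 'ab')
j=8 s[j]='c': π[8]=3 (border 'abc')
j=9 s[j]='a': k: 3→0; π[9]=1 (border 'a')
j=10 s[j]='c': k: 1→0; π[10]=0 (border '')
j=11 s[j]='c': π[11]=0 (border '')
j=12 s[j]='a': π[12]=1 (border 'a')
j=13 s[j]='c': k: 1→0; π[13]=0 (border '')
j=14 s[j]='a': π[14]=1 (border 'a')
j=15 s[j]='c': k: 1→0; π[15]=0 (border '')

[0, 0, 0, 0, 0, 0, 1, 2, 3, 1, 0, 0, 1, 0, 1, 0]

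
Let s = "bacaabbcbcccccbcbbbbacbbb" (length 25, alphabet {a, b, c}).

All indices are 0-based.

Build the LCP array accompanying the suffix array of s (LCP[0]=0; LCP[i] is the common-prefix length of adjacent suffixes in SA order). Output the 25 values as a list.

rank→(start, suffix):
  0 → (3, 'aabbcbcccccbcbbbbacbbb')
  1 → (4, 'abbcbcccccbcbbbbacbbb')
  2 → (1, 'acaabbcbcccccbcbbbbacbbb')
  3 → (20, 'acbbb')
  4 → (24, 'b')
  5 → (0, 'bacaabbcbcccccbcbbbbacbbb')
  6 → (19, 'bacbbb')
  7 → (23, 'bb')
  8 → (18, 'bbacbbb')
  9 → (22, 'bbb')
  10 → (17, 'bbbacbbb')
  11 → (16, 'bbbbacbbb')
  12 → (5, 'bbcbcccccbcbbbbacbbb')
  13 → (14, 'bcbbbbacbbb')
  14 → (6, 'bcbcccccbcbbbbacbbb')
  15 → (8, 'bcccccbcbbbbacbbb')
  16 → (2, 'caabbcbcccccbcbbbbacbbb')
  17 → (21, 'cbbb')
  18 → (15, 'cbbbbacbbb')
  19 → (13, 'cbcbbbbacbbb')
  20 → (7, 'cbcccccbcbbbbacbbb')
  21 → (12, 'ccbcbbbbacbbb')
  22 → (11, 'cccbcbbbbacbbb')
  23 → (10, 'ccccbcbbbbacbbb')
  24 → (9, 'cccccbcbbbbacbbb')

SA = [3, 4, 1, 20, 24, 0, 19, 23, 18, 22, 17, 16, 5, 14, 6, 8, 2, 21, 15, 13, 7, 12, 11, 10, 9]
rank  pair      lcp
   1  s[3:],s[4:]  1  'a'
   2  s[4:],s[1:]  1  'a'
   3  s[1:],s[20:]  2  'ac'
   4  s[20:],s[24:]  0  ''
   5  s[24:],s[0:]  1  'b'
   6  s[0:],s[19:]  3  'bac'
   7  s[19:],s[23:]  1  'b'
   8  s[23:],s[18:]  2  'bb'
   9  s[18:],s[22:]  2  'bb'
  10  s[22:],s[17:]  3  'bbb'
  11  s[17:],s[16:]  3  'bbb'
  12  s[16:],s[5:]  2  'bb'
  13  s[5:],s[14:]  1  'b'
  14  s[14:],s[6:]  3  'bcb'
  15  s[6:],s[8:]  2  'bc'
  16  s[8:],s[2:]  0  ''
  17  s[2:],s[21:]  1  'c'
  18  s[21:],s[15:]  4  'cbbb'
  19  s[15:],s[13:]  2  'cb'
  20  s[13:],s[7:]  3  'cbc'
  21  s[7:],s[12:]  1  'c'
  22  s[12:],s[11:]  2  'cc'
  23  s[11:],s[10:]  3  'ccc'
  24  s[10:],s[9:]  4  'cccc'

[0, 1, 1, 2, 0, 1, 3, 1, 2, 2, 3, 3, 2, 1, 3, 2, 0, 1, 4, 2, 3, 1, 2, 3, 4]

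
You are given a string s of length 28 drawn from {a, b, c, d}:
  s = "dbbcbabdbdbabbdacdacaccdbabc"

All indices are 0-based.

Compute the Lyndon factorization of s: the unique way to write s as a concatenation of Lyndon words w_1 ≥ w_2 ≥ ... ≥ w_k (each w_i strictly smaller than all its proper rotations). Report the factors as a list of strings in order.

["d", "bbc", "b", "abdbdb", "abbdacdacaccdbabc"]

emit factor 1: 'd' (i=0, period=1)
emit factor 2: 'bbc' (i=1, period=3)
emit factor 3: 'b' (i=4, period=1)
emit factor 4: 'abdbdb' (i=5, period=6)
emit factor 5: 'abbdacdacaccdbabc' (i=11, period=17)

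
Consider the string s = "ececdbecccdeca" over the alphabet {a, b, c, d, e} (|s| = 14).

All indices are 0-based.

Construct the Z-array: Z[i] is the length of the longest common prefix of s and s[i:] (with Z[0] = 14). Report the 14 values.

Z[0]=14
i=1: i≥r, start 0; Z[1]=0
i=2: i≥r, start 0; Z[2]=2 grow→box=[2,4)
i=3: min(r-i=1, Z[1]=0)=0; Z[3]=0
i=4: i≥r, start 0; Z[4]=0
i=5: i≥r, start 0; Z[5]=0
i=6: i≥r, start 0; Z[6]=2 grow→box=[6,8)
i=7: min(r-i=1, Z[1]=0)=0; Z[7]=0
i=8: i≥r, start 0; Z[8]=0
i=9: i≥r, start 0; Z[9]=0
i=10: i≥r, start 0; Z[10]=0
i=11: i≥r, start 0; Z[11]=2 grow→box=[11,13)
i=12: min(r-i=1, Z[1]=0)=0; Z[12]=0
i=13: i≥r, start 0; Z[13]=0

[14, 0, 2, 0, 0, 0, 2, 0, 0, 0, 0, 2, 0, 0]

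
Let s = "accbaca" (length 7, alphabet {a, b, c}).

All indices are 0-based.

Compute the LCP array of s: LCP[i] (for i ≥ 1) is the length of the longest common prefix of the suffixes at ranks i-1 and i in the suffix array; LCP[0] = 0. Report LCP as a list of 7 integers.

[0, 1, 2, 0, 0, 1, 1]

rank | idx | suffix
   0 |   6 | a
   1 |   4 | aca
   2 |   0 | accbaca
   3 |   3 | baca
   4 |   5 | ca
   5 |   2 | cbaca
   6 |   1 | ccbaca

SA = [6, 4, 0, 3, 5, 2, 1]
[i] adj suffixes → lcp
  [1] 6/4 → 1 ('a')
  [2] 4/0 → 2 ('ac')
  [3] 0/3 → 0 ('')
  [4] 3/5 → 0 ('')
  [5] 5/2 → 1 ('c')
  [6] 2/1 → 1 ('c')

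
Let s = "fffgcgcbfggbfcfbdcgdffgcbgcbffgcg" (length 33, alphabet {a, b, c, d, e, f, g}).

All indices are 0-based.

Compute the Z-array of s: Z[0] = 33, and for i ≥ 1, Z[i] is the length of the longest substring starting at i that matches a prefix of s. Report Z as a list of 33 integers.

[33, 2, 1, 0, 0, 0, 0, 0, 1, 0, 0, 0, 1, 0, 1, 0, 0, 0, 0, 0, 2, 1, 0, 0, 0, 0, 0, 0, 2, 1, 0, 0, 0]

Z[0]=33
i=1: i≥r, start 0; Z[1]=2 scan→box=[1,3)
i=2: min(r-i=1, Z[1]=2)=1; Z[2]=1
i=3: i≥r, start 0; Z[3]=0
i=4: i≥r, start 0; Z[4]=0
i=5: i≥r, start 0; Z[5]=0
i=6: i≥r, start 0; Z[6]=0
i=7: i≥r, start 0; Z[7]=0
i=8: i≥r, start 0; Z[8]=1 scan→box=[8,9)
i=9: i≥r, start 0; Z[9]=0
i=10: i≥r, start 0; Z[10]=0
i=11: i≥r, start 0; Z[11]=0
i=12: i≥r, start 0; Z[12]=1 scan→box=[12,13)
i=13: i≥r, start 0; Z[13]=0
i=14: i≥r, start 0; Z[14]=1 scan→box=[14,15)
i=15: i≥r, start 0; Z[15]=0
i=16: i≥r, start 0; Z[16]=0
i=17: i≥r, start 0; Z[17]=0
i=18: i≥r, start 0; Z[18]=0
i=19: i≥r, start 0; Z[19]=0
i=20: i≥r, start 0; Z[20]=2 scan→box=[20,22)
i=21: min(r-i=1, Z[1]=2)=1; Z[21]=1
i=22: i≥r, start 0; Z[22]=0
i=23: i≥r, start 0; Z[23]=0
i=24: i≥r, start 0; Z[24]=0
i=25: i≥r, start 0; Z[25]=0
i=26: i≥r, start 0; Z[26]=0
i=27: i≥r, start 0; Z[27]=0
i=28: i≥r, start 0; Z[28]=2 scan→box=[28,30)
i=29: min(r-i=1, Z[1]=2)=1; Z[29]=1
i=30: i≥r, start 0; Z[30]=0
i=31: i≥r, start 0; Z[31]=0
i=32: i≥r, start 0; Z[32]=0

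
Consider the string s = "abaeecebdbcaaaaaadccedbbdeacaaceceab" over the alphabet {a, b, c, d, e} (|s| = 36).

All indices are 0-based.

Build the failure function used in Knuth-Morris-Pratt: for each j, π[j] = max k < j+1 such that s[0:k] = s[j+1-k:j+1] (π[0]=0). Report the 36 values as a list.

[0, 0, 1, 0, 0, 0, 0, 0, 0, 0, 0, 1, 1, 1, 1, 1, 1, 0, 0, 0, 0, 0, 0, 0, 0, 0, 1, 0, 1, 1, 0, 0, 0, 0, 1, 2]

π[0] = 0
j=1 s[j]='b': π[1]=0 (border '')
j=2 s[j]='a': π[2]=1 (border 'a')
j=3 s[j]='e': k: 1→0; π[3]=0 (border '')
j=4 s[j]='e': π[4]=0 (border '')
j=5 s[j]='c': π[5]=0 (border '')
j=6 s[j]='e': π[6]=0 (border '')
j=7 s[j]='b': π[7]=0 (border '')
j=8 s[j]='d': π[8]=0 (border '')
j=9 s[j]='b': π[9]=0 (border '')
j=10 s[j]='c': π[10]=0 (border '')
j=11 s[j]='a': π[11]=1 (border 'a')
j=12 s[j]='a': k: 1→0; π[12]=1 (border 'a')
j=13 s[j]='a': k: 1→0; π[13]=1 (border 'a')
j=14 s[j]='a': k: 1→0; π[14]=1 (border 'a')
j=15 s[j]='a': k: 1→0; π[15]=1 (border 'a')
j=16 s[j]='a': k: 1→0; π[16]=1 (border 'a')
j=17 s[j]='d': k: 1→0; π[17]=0 (border '')
j=18 s[j]='c': π[18]=0 (border '')
j=19 s[j]='c': π[19]=0 (border '')
j=20 s[j]='e': π[20]=0 (border '')
j=21 s[j]='d': π[21]=0 (border '')
j=22 s[j]='b': π[22]=0 (border '')
j=23 s[j]='b': π[23]=0 (border '')
j=24 s[j]='d': π[24]=0 (border '')
j=25 s[j]='e': π[25]=0 (border '')
j=26 s[j]='a': π[26]=1 (border 'a')
j=27 s[j]='c': k: 1→0; π[27]=0 (border '')
j=28 s[j]='a': π[28]=1 (border 'a')
j=29 s[j]='a': k: 1→0; π[29]=1 (border 'a')
j=30 s[j]='c': k: 1→0; π[30]=0 (border '')
j=31 s[j]='e': π[31]=0 (border '')
j=32 s[j]='c': π[32]=0 (border '')
j=33 s[j]='e': π[33]=0 (border '')
j=34 s[j]='a': π[34]=1 (border 'a')
j=35 s[j]='b': π[35]=2 (border 'ab')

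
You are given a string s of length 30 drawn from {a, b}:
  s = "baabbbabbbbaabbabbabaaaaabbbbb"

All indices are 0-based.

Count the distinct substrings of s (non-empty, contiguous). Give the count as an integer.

374

sorted suffixes:
  #0 SA[0]=20  'aaaaabbbbb'
  #1 SA[1]=21  'aaaabbbbb'
  #2 SA[2]=22  'aaabbbbb'
  #3 SA[3]=11  'aabbabbabaaaaabbbbb'
  #4 SA[4]=1  'aabbbabbbbaabbabbabaaaaabbbbb'
  #5 SA[5]=23  'aabbbbb'
  #6 SA[6]=18  'abaaaaabbbbb'
  #7 SA[7]=15  'abbabaaaaabbbbb'
  #8 SA[8]=12  'abbabbabaaaaabbbbb'
  #9 SA[9]=2  'abbbabbbbaabbabbabaaaaabbbbb'
  #10 SA[10]=6  'abbbbaabbabbabaaaaabbbbb'
  #11 SA[11]=24  'abbbbb'
  #12 SA[12]=29  'b'
  #13 SA[13]=19  'baaaaabbbbb'
  #14 SA[14]=10  'baabbabbabaaaaabbbbb'
  #15 SA[15]=0  'baabbbabbbbaabbabbabaaaaabbbbb'
  #16 SA[16]=17  'babaaaaabbbbb'
  #17 SA[17]=14  'babbabaaaaabbbbb'
  #18 SA[18]=5  'babbbbaabbabbabaaaaabbbbb'
  #19 SA[19]=28  'bb'
  #20 SA[20]=9  'bbaabbabbabaaaaabbbbb'
  #21 SA[21]=16  'bbabaaaaabbbbb'
  #22 SA[22]=13  'bbabbabaaaaabbbbb'
  #23 SA[23]=4  'bbabbbbaabbabbabaaaaabbbbb'
  #24 SA[24]=27  'bbb'
  #25 SA[25]=8  'bbbaabbabbabaaaaabbbbb'
  #26 SA[26]=3  'bbbabbbbaabbabbabaaaaabbbbb'
  #27 SA[27]=26  'bbbb'
  #28 SA[28]=7  'bbbbaabbabbabaaaaabbbbb'
  #29 SA[29]=25  'bbbbb'

SA = [20, 21, 22, 11, 1, 23, 18, 15, 12, 2, 6, 24, 29, 19, 10, 0, 17, 14, 5, 28, 9, 16, 13, 4, 27, 8, 3, 26, 7, 25]
i: (SA[i-1],SA[i]) lcp shared
  1: (20,21) 4 'aaaa'
  2: (21,22) 3 'aaa'
  3: (22,11) 2 'aa'
  4: (11,1) 4 'aabb'
  5: (1,23) 5 'aabbb'
  6: (23,18) 1 'a'
  7: (18,15) 2 'ab'
  8: (15,12) 5 'abbab'
  9: (12,2) 3 'abb'
  10: (2,6) 4 'abbb'
  11: (6,24) 5 'abbbb'
  12: (24,29) 0 ''
  13: (29,19) 1 'b'
  14: (19,10) 3 'baa'
  15: (10,0) 5 'baabb'
  16: (0,17) 2 'ba'
  17: (17,14) 3 'bab'
  18: (14,5) 4 'babb'
  19: (5,28) 1 'b'
  20: (28,9) 2 'bb'
  21: (9,16) 3 'bba'
  22: (16,13) 4 'bbab'
  23: (13,4) 5 'bbabb'
  24: (4,27) 2 'bb'
  25: (27,8) 3 'bbb'
  26: (8,3) 4 'bbba'
  27: (3,26) 3 'bbb'
  28: (26,7) 4 'bbbb'
  29: (7,25) 4 'bbbb'

n(n+1)/2 = 30·31/2 = 465
Σ LCP = 0 + 4 + 3 + 2 + 4 + 5 + 1 + 2 + 5 + 3 + 4 + 5 + 0 + 1 + 3 + 5 + 2 + 3 + 4 + 1 + 2 + 3 + 4 + 5 + 2 + 3 + 4 + 3 + 4 + 4 = 91
distinct = 465 − 91 = 374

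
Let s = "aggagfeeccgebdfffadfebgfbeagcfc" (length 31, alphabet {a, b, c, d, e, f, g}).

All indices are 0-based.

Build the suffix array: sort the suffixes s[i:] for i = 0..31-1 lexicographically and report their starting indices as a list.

[17, 26, 3, 0, 12, 24, 21, 30, 8, 28, 9, 18, 13, 25, 11, 20, 7, 6, 16, 23, 29, 19, 5, 15, 14, 2, 27, 10, 22, 4, 1]

sorted suffixes:
  #0 SA[0]=17  'adfebgfbeagcfc'
  #1 SA[1]=26  'agcfc'
  #2 SA[2]=3  'agfeeccgebdfffadfebgfbeagcfc'
  #3 SA[3]=0  'aggagfeeccgebdfffadfebgfbeagcfc'
  #4 SA[4]=12  'bdfffadfebgfbeagcfc'
  #5 SA[5]=24  'beagcfc'
  #6 SA[6]=21  'bgfbeagcfc'
  #7 SA[7]=30  'c'
  #8 SA[8]=8  'ccgebdfffadfebgfbeagcfc'
  #9 SA[9]=28  'cfc'
  #10 SA[10]=9  'cgebdfffadfebgfbeagcfc'
  #11 SA[11]=18  'dfebgfbeagcfc'
  #12 SA[12]=13  'dfffadfebgfbeagcfc'
  #13 SA[13]=25  'eagcfc'
  #14 SA[14]=11  'ebdfffadfebgfbeagcfc'
  #15 SA[15]=20  'ebgfbeagcfc'
  #16 SA[16]=7  'eccgebdfffadfebgfbeagcfc'
  #17 SA[17]=6  'eeccgebdfffadfebgfbeagcfc'
  #18 SA[18]=16  'fadfebgfbeagcfc'
  #19 SA[19]=23  'fbeagcfc'
  #20 SA[20]=29  'fc'
  #21 SA[21]=19  'febgfbeagcfc'
  #22 SA[22]=5  'feeccgebdfffadfebgfbeagcfc'
  #23 SA[23]=15  'ffadfebgfbeagcfc'
  #24 SA[24]=14  'fffadfebgfbeagcfc'
  #25 SA[25]=2  'gagfeeccgebdfffadfebgfbeagcfc'
  #26 SA[26]=27  'gcfc'
  #27 SA[27]=10  'gebdfffadfebgfbeagcfc'
  #28 SA[28]=22  'gfbeagcfc'
  #29 SA[29]=4  'gfeeccgebdfffadfebgfbeagcfc'
  #30 SA[30]=1  'ggagfeeccgebdfffadfebgfbeagcfc'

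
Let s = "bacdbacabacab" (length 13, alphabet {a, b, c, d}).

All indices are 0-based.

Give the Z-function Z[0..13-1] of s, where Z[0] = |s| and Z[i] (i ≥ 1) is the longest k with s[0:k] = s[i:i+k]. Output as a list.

Z[0]=13
i=1: outside box; Z[1]=0
i=2: outside box; Z[2]=0
i=3: outside box; Z[3]=0
i=4: outside box; Z[4]=3 extend→box=[4,7)
i=5: min(r-i=2, Z[1]=0)=0; Z[5]=0
i=6: min(r-i=1, Z[2]=0)=0; Z[6]=0
i=7: outside box; Z[7]=0
i=8: outside box; Z[8]=3 extend→box=[8,11)
i=9: min(r-i=2, Z[1]=0)=0; Z[9]=0
i=10: min(r-i=1, Z[2]=0)=0; Z[10]=0
i=11: outside box; Z[11]=0
i=12: outside box; Z[12]=1 extend→box=[12,13)

[13, 0, 0, 0, 3, 0, 0, 0, 3, 0, 0, 0, 1]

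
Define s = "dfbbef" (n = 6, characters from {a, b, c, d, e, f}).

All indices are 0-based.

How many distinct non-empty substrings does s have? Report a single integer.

19

rank | idx | suffix
   0 |   2 | bbef
   1 |   3 | bef
   2 |   0 | dfbbef
   3 |   4 | ef
   4 |   5 | f
   5 |   1 | fbbef

SA = [2, 3, 0, 4, 5, 1]
[i] adj suffixes → lcp
  [1] 2/3 → 1 ('b')
  [2] 3/0 → 0 ('')
  [3] 0/4 → 0 ('')
  [4] 4/5 → 0 ('')
  [5] 5/1 → 1 ('f')

n(n+1)/2 = 6·7/2 = 21
Σ LCP = 0 + 1 + 0 + 0 + 0 + 1 = 2
distinct = 21 − 2 = 19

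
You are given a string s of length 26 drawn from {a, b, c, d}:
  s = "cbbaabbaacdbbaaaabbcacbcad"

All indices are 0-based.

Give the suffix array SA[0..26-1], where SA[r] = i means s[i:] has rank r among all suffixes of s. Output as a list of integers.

[13, 14, 3, 15, 7, 4, 16, 20, 8, 24, 12, 2, 6, 11, 1, 5, 17, 18, 22, 19, 23, 0, 21, 9, 25, 10]

rank | idx | suffix
   0 |  13 | aaaabbcacbcad
   1 |  14 | aaabbcacbcad
   2 |   3 | aabbaacdbbaaaabbcacbcad
   3 |  15 | aabbcacbcad
   4 |   7 | aacdbbaaaabbcacbcad
   5 |   4 | abbaacdbbaaaabbcacbcad
   6 |  16 | abbcacbcad
   7 |  20 | acbcad
   8 |   8 | acdbbaaaabbcacbcad
   9 |  24 | ad
  10 |  12 | baaaabbcacbcad
  11 |   2 | baabbaacdbbaaaabbcacbcad
  12 |   6 | baacdbbaaaabbcacbcad
  13 |  11 | bbaaaabbcacbcad
  14 |   1 | bbaabbaacdbbaaaabbcacbcad
  15 |   5 | bbaacdbbaaaabbcacbcad
  16 |  17 | bbcacbcad
  17 |  18 | bcacbcad
  18 |  22 | bcad
  19 |  19 | cacbcad
  20 |  23 | cad
  21 |   0 | cbbaabbaacdbbaaaabbcacbcad
  22 |  21 | cbcad
  23 |   9 | cdbbaaaabbcacbcad
  24 |  25 | d
  25 |  10 | dbbaaaabbcacbcad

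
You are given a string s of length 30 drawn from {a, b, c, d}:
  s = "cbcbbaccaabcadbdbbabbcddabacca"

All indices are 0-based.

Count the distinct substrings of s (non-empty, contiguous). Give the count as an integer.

418

rank→(start, suffix):
  0 → (29, 'a')
  1 → (8, 'aabcadbdbbabbcddabacca')
  2 → (24, 'abacca')
  3 → (18, 'abbcddabacca')
  4 → (9, 'abcadbdbbabbcddabacca')
  5 → (26, 'acca')
  6 → (5, 'accaabcadbdbbabbcddabacca')
  7 → (12, 'adbdbbabbcddabacca')
  8 → (17, 'babbcddabacca')
  9 → (25, 'bacca')
  10 → (4, 'baccaabcadbdbbabbcddabacca')
  11 → (16, 'bbabbcddabacca')
  12 → (3, 'bbaccaabcadbdbbabbcddabacca')
  13 → (19, 'bbcddabacca')
  14 → (10, 'bcadbdbbabbcddabacca')
  15 → (1, 'bcbbaccaabcadbdbbabbcddabacca')
  16 → (20, 'bcddabacca')
  17 → (14, 'bdbbabbcddabacca')
  18 → (28, 'ca')
  19 → (7, 'caabcadbdbbabbcddabacca')
  20 → (11, 'cadbdbbabbcddabacca')
  21 → (2, 'cbbaccaabcadbdbbabbcddabacca')
  22 → (0, 'cbcbbaccaabcadbdbbabbcddabacca')
  23 → (27, 'cca')
  24 → (6, 'ccaabcadbdbbabbcddabacca')
  25 → (21, 'cddabacca')
  26 → (23, 'dabacca')
  27 → (15, 'dbbabbcddabacca')
  28 → (13, 'dbdbbabbcddabacca')
  29 → (22, 'ddabacca')

SA = [29, 8, 24, 18, 9, 26, 5, 12, 17, 25, 4, 16, 3, 19, 10, 1, 20, 14, 28, 7, 11, 2, 0, 27, 6, 21, 23, 15, 13, 22]
i: (SA[i-1],SA[i]) lcp shared
  1: (29,8) 1 'a'
  2: (8,24) 1 'a'
  3: (24,18) 2 'ab'
  4: (18,9) 2 'ab'
  5: (9,26) 1 'a'
  6: (26,5) 4 'acca'
  7: (5,12) 1 'a'
  8: (12,17) 0 ''
  9: (17,25) 2 'ba'
  10: (25,4) 5 'bacca'
  11: (4,16) 1 'b'
  12: (16,3) 3 'bba'
  13: (3,19) 2 'bb'
  14: (19,10) 1 'b'
  15: (10,1) 2 'bc'
  16: (1,20) 2 'bc'
  17: (20,14) 1 'b'
  18: (14,28) 0 ''
  19: (28,7) 2 'ca'
  20: (7,11) 2 'ca'
  21: (11,2) 1 'c'
  22: (2,0) 2 'cb'
  23: (0,27) 1 'c'
  24: (27,6) 3 'cca'
  25: (6,21) 1 'c'
  26: (21,23) 0 ''
  27: (23,15) 1 'd'
  28: (15,13) 2 'db'
  29: (13,22) 1 'd'

n(n+1)/2 = 30·31/2 = 465
Σ LCP = 0 + 1 + 1 + 2 + 2 + 1 + 4 + 1 + 0 + 2 + 5 + 1 + 3 + 2 + 1 + 2 + 2 + 1 + 0 + 2 + 2 + 1 + 2 + 1 + 3 + 1 + 0 + 1 + 2 + 1 = 47
distinct = 465 − 47 = 418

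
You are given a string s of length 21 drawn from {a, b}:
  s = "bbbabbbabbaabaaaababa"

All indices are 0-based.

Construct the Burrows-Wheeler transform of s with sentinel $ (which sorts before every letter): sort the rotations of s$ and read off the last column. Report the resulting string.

rank  rotation                last
    0  $bbbabbbabbaabaaaababa  a
    1  a$bbbabbbabbaabaaaabab  b
    2  aaaababa$bbbabbbabbaab  b
    3  aaababa$bbbabbbabbaaba  a
    4  aabaaaababa$bbbabbbabb  b
    5  aababa$bbbabbbabbaabaa  a
    6  aba$bbbabbbabbaabaaaab  b
    7  abaaaababa$bbbabbbabba  a
    8  ababa$bbbabbbabbaabaaa  a
    9  abbaabaaaababa$bbbabbb  b
   10  abbbabbaabaaaababa$bbb  b
   11  ba$bbbabbbabbaabaaaaba  a
   12  baaaababa$bbbabbbabbaa  a
   13  baabaaaababa$bbbabbbab  b
   14  baba$bbbabbbabbaabaaaa  a
   15  babbaabaaaababa$bbbabb  b
   16  babbbabbaabaaaababa$bb  b
   17  bbaabaaaababa$bbbabbba  a
   18  bbabbaabaaaababa$bbbab  b
   19  bbabbbabbaabaaaababa$b  b
   20  bbbabbaabaaaababa$bbba  a
   21  bbbabbbabbaabaaaababa$  $

abbababaabbaababbabba$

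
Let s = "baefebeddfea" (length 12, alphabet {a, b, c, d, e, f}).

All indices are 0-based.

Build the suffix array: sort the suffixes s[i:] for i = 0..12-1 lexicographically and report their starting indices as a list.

[11, 1, 0, 5, 7, 8, 10, 4, 6, 2, 9, 3]

sorted suffixes:
  #0 SA[0]=11  'a'
  #1 SA[1]=1  'aefebeddfea'
  #2 SA[2]=0  'baefebeddfea'
  #3 SA[3]=5  'beddfea'
  #4 SA[4]=7  'ddfea'
  #5 SA[5]=8  'dfea'
  #6 SA[6]=10  'ea'
  #7 SA[7]=4  'ebeddfea'
  #8 SA[8]=6  'eddfea'
  #9 SA[9]=2  'efebeddfea'
  #10 SA[10]=9  'fea'
  #11 SA[11]=3  'febeddfea'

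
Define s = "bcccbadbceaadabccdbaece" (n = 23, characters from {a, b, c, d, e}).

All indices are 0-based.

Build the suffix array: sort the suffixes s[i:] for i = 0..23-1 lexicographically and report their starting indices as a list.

[10, 13, 11, 5, 19, 4, 18, 0, 14, 7, 3, 2, 1, 15, 16, 21, 8, 12, 17, 6, 22, 9, 20]

sorted suffixes:
  #0 SA[0]=10  'aadabccdbaece'
  #1 SA[1]=13  'abccdbaece'
  #2 SA[2]=11  'adabccdbaece'
  #3 SA[3]=5  'adbceaadabccdbaece'
  #4 SA[4]=19  'aece'
  #5 SA[5]=4  'badbceaadabccdbaece'
  #6 SA[6]=18  'baece'
  #7 SA[7]=0  'bcccbadbceaadabccdbaece'
  #8 SA[8]=14  'bccdbaece'
  #9 SA[9]=7  'bceaadabccdbaece'
  #10 SA[10]=3  'cbadbceaadabccdbaece'
  #11 SA[11]=2  'ccbadbceaadabccdbaece'
  #12 SA[12]=1  'cccbadbceaadabccdbaece'
  #13 SA[13]=15  'ccdbaece'
  #14 SA[14]=16  'cdbaece'
  #15 SA[15]=21  'ce'
  #16 SA[16]=8  'ceaadabccdbaece'
  #17 SA[17]=12  'dabccdbaece'
  #18 SA[18]=17  'dbaece'
  #19 SA[19]=6  'dbceaadabccdbaece'
  #20 SA[20]=22  'e'
  #21 SA[21]=9  'eaadabccdbaece'
  #22 SA[22]=20  'ece'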